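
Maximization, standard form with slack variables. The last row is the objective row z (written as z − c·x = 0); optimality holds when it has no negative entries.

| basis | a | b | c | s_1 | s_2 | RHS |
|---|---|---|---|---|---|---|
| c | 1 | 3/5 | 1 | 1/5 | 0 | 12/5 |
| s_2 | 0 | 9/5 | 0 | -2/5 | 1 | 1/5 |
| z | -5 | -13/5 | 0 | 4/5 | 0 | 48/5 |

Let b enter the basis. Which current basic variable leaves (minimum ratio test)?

s_2

Column b entries and ratios — c: (12/5)/(3/5) = 4; s_2: (1/5)/(9/5) = 1/9.
Smallest ratio is 1/9 in the row of s_2, so s_2 leaves.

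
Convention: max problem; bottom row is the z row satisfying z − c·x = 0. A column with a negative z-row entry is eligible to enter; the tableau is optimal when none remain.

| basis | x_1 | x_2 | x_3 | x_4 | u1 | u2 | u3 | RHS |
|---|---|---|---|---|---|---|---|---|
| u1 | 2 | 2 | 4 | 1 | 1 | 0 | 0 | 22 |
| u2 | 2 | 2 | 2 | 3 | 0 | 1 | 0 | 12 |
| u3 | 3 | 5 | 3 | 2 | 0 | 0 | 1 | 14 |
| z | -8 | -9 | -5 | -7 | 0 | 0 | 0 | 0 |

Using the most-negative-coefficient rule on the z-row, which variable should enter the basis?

x_2

Negative z-row entries: x_1: -8, x_2: -9, x_3: -5, x_4: -7.
The most negative is -9 in column x_2, so x_2 enters.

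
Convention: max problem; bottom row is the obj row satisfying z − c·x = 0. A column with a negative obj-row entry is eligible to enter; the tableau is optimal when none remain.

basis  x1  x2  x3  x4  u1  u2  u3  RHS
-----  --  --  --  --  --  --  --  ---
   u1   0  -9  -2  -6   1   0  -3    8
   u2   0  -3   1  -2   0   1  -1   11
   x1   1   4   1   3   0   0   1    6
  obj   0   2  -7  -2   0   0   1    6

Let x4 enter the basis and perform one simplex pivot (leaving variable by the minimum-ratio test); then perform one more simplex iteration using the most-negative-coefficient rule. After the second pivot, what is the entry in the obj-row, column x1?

7

Ratio test on column x4 — row 1: entry -6 ≤ 0; row 2: entry -2 ≤ 0; row 3: 6/3 = 2. Minimum is 2 at row 3 (x1 leaves); pivot element 3.
Divide row 3 by 3; eliminate column x4 from the other rows.
Second iteration: most negative obj-row entry is -19/3 in column x3, so x3 enters.
Ratio test on column x3 — row 1: entry 0 ≤ 0; row 2: 15/(5/3) = 9; row 3: 2/(1/3) = 6. Minimum is 6 at row 3 (x4 leaves); pivot element 1/3.
Divide row 3 by 1/3; eliminate column x3 from the other rows.
After both pivots, the entry at the obj-row, column x1 is 7.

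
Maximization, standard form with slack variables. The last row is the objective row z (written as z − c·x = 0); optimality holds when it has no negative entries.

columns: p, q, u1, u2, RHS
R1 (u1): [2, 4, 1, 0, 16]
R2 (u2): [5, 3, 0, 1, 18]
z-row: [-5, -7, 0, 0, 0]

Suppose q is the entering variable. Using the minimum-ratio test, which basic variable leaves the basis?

Column q entries and ratios — u1: 16/4 = 4; u2: 18/3 = 6.
Smallest ratio is 4 in the row of u1, so u1 leaves.

u1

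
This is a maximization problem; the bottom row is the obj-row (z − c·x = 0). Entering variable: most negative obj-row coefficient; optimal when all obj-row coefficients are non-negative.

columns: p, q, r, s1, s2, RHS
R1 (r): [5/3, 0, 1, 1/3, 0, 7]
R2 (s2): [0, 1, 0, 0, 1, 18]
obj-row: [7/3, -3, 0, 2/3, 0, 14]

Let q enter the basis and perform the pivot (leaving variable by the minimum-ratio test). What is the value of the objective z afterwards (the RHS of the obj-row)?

68

Ratio test on column q — row 1: entry 0 ≤ 0; row 2: 18/1 = 18. Minimum is 18 at row 2 (s2 leaves); pivot element 1.
Pivot on row 2; the obj-row RHS becomes 14 − (-3)·18 = 68.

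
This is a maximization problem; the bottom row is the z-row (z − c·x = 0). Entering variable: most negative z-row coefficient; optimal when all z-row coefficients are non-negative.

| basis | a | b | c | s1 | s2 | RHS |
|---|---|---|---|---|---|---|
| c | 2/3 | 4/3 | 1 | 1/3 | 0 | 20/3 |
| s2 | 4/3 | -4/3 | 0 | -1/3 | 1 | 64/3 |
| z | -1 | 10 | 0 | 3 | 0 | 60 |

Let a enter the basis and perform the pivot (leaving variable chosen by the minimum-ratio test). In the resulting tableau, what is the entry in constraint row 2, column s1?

-1

Ratio test on column a — row 1: (20/3)/(2/3) = 10; row 2: (64/3)/(4/3) = 16. Minimum is 10 at row 1 (c leaves); pivot element 2/3.
Divide row 1 by 2/3; eliminate column a from the other rows.
Row 2 update in column s1: -1/3 − (4/3)·(1/2) = -1.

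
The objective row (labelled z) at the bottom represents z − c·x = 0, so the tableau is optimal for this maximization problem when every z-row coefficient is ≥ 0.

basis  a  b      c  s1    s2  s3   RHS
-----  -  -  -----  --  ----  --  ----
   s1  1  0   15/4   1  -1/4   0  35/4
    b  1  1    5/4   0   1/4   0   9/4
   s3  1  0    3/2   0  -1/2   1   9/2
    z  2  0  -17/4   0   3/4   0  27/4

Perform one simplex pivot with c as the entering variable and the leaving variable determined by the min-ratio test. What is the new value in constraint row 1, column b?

-3

Ratio test on column c — row 1: (35/4)/(15/4) = 7/3; row 2: (9/4)/(5/4) = 9/5; row 3: (9/2)/(3/2) = 3. Minimum is 9/5 at row 2 (b leaves); pivot element 5/4.
Divide row 2 by 5/4; eliminate column c from the other rows.
Row 1 update in column b: 0 − (15/4)·(4/5) = -3.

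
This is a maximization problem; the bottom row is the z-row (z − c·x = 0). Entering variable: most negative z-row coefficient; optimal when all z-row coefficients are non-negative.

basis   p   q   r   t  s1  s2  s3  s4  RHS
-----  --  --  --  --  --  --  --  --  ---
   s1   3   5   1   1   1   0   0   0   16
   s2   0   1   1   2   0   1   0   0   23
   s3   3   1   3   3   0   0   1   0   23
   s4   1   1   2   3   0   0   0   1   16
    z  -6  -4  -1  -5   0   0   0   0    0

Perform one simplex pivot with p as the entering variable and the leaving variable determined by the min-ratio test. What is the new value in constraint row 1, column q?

5/3

Ratio test on column p — row 1: 16/3 = 16/3; row 2: entry 0 ≤ 0; row 3: 23/3 = 23/3; row 4: 16/1 = 16. Minimum is 16/3 at row 1 (s1 leaves); pivot element 3.
Divide row 1 by 3; eliminate column p from the other rows.
In the new row 1, the q entry is the old entry divided by the pivot: 5/3 = 5/3.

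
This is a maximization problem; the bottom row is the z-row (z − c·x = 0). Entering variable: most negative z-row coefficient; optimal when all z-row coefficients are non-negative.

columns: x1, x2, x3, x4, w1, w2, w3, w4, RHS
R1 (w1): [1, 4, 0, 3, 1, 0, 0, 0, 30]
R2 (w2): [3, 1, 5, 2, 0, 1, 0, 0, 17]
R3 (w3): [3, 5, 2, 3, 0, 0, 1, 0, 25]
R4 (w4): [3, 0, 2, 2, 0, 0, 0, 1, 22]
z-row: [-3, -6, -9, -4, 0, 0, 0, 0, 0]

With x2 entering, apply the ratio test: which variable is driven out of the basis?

w3

Column x2 entries and ratios — w1: 30/4 = 15/2; w2: 17/1 = 17; w3: 25/5 = 5; w4: 0 ≤ 0, skip.
Smallest ratio is 5 in the row of w3, so w3 leaves.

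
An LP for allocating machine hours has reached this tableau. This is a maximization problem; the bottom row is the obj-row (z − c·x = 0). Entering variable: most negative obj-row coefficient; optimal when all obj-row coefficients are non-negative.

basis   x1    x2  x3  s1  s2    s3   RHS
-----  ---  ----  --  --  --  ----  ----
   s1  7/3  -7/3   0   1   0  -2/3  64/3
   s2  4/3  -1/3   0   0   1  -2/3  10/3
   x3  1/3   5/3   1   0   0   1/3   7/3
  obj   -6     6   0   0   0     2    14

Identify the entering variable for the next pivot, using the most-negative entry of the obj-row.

Negative obj-row entries: x1: -6.
The most negative is -6 in column x1, so x1 enters.

x1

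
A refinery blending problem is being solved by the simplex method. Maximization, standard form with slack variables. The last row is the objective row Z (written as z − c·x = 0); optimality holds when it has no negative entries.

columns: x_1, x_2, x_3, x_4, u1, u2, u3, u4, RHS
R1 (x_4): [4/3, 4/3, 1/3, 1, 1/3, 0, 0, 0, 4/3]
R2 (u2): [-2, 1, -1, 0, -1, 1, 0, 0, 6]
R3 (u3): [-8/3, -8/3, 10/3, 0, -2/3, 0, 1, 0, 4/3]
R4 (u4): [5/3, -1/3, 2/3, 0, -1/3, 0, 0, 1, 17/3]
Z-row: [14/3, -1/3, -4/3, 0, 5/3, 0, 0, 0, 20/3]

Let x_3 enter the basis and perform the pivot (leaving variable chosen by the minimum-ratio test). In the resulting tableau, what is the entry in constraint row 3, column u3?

Ratio test on column x_3 — row 1: (4/3)/(1/3) = 4; row 2: entry -1 ≤ 0; row 3: (4/3)/(10/3) = 2/5; row 4: (17/3)/(2/3) = 17/2. Minimum is 2/5 at row 3 (u3 leaves); pivot element 10/3.
Divide row 3 by 10/3; eliminate column x_3 from the other rows.
In the new row 3, the u3 entry is the old entry divided by the pivot: 1/(10/3) = 3/10.

3/10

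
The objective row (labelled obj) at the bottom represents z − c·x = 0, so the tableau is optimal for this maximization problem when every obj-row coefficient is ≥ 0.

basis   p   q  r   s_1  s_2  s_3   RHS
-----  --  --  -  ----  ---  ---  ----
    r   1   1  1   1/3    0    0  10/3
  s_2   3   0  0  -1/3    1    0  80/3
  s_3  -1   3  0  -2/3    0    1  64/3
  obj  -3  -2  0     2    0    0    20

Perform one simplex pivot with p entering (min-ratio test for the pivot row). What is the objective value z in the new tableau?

Ratio test on column p — row 1: (10/3)/1 = 10/3; row 2: (80/3)/3 = 80/9; row 3: entry -1 ≤ 0. Minimum is 10/3 at row 1 (r leaves); pivot element 1.
Pivot on row 1; the obj-row RHS becomes 20 − (-3)·(10/3) = 30.

30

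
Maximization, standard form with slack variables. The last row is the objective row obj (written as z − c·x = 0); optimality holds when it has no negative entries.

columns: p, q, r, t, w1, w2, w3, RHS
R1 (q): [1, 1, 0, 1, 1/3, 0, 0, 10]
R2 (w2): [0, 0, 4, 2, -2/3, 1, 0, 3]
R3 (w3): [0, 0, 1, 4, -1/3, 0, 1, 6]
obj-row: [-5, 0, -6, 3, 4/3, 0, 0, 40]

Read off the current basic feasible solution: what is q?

10

q is basic (row 1); its value is the RHS of that row, 10.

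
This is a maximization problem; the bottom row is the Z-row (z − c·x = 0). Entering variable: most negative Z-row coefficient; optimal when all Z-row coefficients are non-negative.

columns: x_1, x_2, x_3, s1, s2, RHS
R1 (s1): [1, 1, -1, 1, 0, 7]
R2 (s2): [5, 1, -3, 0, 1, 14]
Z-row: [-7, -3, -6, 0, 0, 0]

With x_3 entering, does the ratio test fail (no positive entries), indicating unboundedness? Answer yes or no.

Every constraint-row entry in column x_3 is ≤ 0, so increasing x_3 is unbounded.

yes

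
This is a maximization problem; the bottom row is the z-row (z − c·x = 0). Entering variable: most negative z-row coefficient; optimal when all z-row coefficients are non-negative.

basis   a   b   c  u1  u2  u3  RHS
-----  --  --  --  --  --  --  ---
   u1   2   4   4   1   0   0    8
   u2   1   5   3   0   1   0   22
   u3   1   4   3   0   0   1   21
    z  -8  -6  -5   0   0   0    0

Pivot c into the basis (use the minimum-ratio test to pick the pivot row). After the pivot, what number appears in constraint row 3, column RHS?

15

Ratio test on column c — row 1: 8/4 = 2; row 2: 22/3 = 22/3; row 3: 21/3 = 7. Minimum is 2 at row 1 (u1 leaves); pivot element 4.
Divide row 1 by 4; eliminate column c from the other rows.
Row 3 update in column RHS: 21 − 3·2 = 15.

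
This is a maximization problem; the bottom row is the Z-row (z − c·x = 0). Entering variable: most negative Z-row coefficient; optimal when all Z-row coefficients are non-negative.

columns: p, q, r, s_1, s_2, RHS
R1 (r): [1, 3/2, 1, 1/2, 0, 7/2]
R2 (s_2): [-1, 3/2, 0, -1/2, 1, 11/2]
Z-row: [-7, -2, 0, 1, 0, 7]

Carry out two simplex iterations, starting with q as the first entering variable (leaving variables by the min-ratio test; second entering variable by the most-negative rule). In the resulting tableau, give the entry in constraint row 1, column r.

1

Ratio test on column q — row 1: (7/2)/(3/2) = 7/3; row 2: (11/2)/(3/2) = 11/3. Minimum is 7/3 at row 1 (r leaves); pivot element 3/2.
Divide row 1 by 3/2; eliminate column q from the other rows.
Second iteration: most negative Z-row entry is -17/3 in column p, so p enters.
Ratio test on column p — row 1: (7/3)/(2/3) = 7/2; row 2: entry -2 ≤ 0. Minimum is 7/2 at row 1 (q leaves); pivot element 2/3.
Divide row 1 by 2/3; eliminate column p from the other rows.
After both pivots, the entry at constraint row 1, column r is 1.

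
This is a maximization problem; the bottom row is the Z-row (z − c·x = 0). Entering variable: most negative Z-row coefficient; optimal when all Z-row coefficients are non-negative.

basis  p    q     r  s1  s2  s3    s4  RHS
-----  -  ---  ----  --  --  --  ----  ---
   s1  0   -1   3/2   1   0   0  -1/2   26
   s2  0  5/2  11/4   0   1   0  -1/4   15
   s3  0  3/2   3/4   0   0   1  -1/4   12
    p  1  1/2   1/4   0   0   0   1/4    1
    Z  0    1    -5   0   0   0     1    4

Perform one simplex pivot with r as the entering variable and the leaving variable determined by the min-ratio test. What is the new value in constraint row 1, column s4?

Ratio test on column r — row 1: 26/(3/2) = 52/3; row 2: 15/(11/4) = 60/11; row 3: 12/(3/4) = 16; row 4: 1/(1/4) = 4. Minimum is 4 at row 4 (p leaves); pivot element 1/4.
Divide row 4 by 1/4; eliminate column r from the other rows.
Row 1 update in column s4: -1/2 − (3/2)·1 = -2.

-2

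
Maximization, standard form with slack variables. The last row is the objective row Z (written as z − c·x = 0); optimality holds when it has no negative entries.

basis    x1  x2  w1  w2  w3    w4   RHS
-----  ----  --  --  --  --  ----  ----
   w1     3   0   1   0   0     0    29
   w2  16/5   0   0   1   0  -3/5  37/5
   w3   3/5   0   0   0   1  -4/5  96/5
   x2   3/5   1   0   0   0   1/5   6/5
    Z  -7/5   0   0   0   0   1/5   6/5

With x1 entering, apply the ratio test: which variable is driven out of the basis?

Column x1 entries and ratios — w1: 29/3 = 29/3; w2: (37/5)/(16/5) = 37/16; w3: (96/5)/(3/5) = 32; x2: (6/5)/(3/5) = 2.
Smallest ratio is 2 in the row of x2, so x2 leaves.

x2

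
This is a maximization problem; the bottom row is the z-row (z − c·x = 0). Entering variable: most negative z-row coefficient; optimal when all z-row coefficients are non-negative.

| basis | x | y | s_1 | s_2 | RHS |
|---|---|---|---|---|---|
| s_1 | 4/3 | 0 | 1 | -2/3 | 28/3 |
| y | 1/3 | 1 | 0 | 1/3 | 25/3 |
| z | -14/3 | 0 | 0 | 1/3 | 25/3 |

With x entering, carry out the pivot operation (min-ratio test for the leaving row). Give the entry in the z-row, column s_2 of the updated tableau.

-2

Ratio test on column x — row 1: (28/3)/(4/3) = 7; row 2: (25/3)/(1/3) = 25. Minimum is 7 at row 1 (s_1 leaves); pivot element 4/3.
Divide row 1 by 4/3; eliminate column x from the other rows.
z-row update in column s_2: 1/3 − (-14/3)·(-1/2) = -2.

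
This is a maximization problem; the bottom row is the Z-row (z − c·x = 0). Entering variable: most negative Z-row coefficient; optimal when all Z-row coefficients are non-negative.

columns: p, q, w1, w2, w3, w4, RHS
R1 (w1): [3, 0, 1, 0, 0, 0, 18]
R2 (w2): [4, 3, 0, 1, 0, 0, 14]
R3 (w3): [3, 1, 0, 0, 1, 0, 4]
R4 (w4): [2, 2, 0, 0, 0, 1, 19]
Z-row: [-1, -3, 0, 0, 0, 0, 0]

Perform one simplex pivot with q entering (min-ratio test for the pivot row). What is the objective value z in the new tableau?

12

Ratio test on column q — row 1: entry 0 ≤ 0; row 2: 14/3 = 14/3; row 3: 4/1 = 4; row 4: 19/2 = 19/2. Minimum is 4 at row 3 (w3 leaves); pivot element 1.
Pivot on row 3; the Z-row RHS becomes 0 − (-3)·4 = 12.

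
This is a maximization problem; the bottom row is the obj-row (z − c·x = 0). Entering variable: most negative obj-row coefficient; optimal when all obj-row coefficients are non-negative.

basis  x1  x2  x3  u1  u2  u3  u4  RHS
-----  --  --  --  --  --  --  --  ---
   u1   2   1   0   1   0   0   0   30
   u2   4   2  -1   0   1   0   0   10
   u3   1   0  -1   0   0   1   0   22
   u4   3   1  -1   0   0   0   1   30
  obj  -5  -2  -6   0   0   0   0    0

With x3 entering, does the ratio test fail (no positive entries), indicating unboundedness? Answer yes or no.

Every constraint-row entry in column x3 is ≤ 0, so increasing x3 is unbounded.

yes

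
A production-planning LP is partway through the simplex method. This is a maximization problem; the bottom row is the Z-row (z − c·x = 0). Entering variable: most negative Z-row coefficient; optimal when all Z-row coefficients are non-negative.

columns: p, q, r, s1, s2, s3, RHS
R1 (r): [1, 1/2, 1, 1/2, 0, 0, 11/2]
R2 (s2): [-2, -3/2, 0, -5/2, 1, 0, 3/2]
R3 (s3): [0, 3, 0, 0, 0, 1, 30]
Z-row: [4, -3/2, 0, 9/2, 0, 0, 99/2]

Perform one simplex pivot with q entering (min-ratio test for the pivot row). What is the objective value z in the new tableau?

129/2

Ratio test on column q — row 1: (11/2)/(1/2) = 11; row 2: entry -3/2 ≤ 0; row 3: 30/3 = 10. Minimum is 10 at row 3 (s3 leaves); pivot element 3.
Pivot on row 3; the Z-row RHS becomes 99/2 − (-3/2)·10 = 129/2.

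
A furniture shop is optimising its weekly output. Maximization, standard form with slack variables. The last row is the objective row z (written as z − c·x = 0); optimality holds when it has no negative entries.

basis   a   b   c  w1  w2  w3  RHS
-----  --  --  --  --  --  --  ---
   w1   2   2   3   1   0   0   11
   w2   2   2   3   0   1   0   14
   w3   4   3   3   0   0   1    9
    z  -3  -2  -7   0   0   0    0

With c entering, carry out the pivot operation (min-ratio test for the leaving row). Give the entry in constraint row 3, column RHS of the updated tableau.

3

Ratio test on column c — row 1: 11/3 = 11/3; row 2: 14/3 = 14/3; row 3: 9/3 = 3. Minimum is 3 at row 3 (w3 leaves); pivot element 3.
Divide row 3 by 3; eliminate column c from the other rows.
In the new row 3, the RHS entry is the old entry divided by the pivot: 9/3 = 3.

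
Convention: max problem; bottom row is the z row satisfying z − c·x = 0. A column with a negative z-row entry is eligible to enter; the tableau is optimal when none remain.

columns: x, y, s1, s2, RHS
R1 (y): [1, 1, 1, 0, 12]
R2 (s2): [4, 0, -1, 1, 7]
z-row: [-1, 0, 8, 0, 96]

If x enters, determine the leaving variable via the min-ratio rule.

Column x entries and ratios — y: 12/1 = 12; s2: 7/4 = 7/4.
Smallest ratio is 7/4 in the row of s2, so s2 leaves.

s2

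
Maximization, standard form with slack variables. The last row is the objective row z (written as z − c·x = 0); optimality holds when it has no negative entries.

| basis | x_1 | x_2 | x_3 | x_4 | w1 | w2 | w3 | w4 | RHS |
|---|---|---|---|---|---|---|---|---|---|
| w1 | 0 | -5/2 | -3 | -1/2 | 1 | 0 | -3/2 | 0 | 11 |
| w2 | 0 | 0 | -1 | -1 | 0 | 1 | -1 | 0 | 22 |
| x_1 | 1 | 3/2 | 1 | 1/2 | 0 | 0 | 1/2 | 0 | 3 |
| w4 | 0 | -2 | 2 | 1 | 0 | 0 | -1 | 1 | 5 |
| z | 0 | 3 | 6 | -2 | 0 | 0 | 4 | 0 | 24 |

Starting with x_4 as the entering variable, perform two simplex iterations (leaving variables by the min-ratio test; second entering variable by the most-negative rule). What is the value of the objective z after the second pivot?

Ratio test on column x_4 — row 1: entry -1/2 ≤ 0; row 2: entry -1 ≤ 0; row 3: 3/(1/2) = 6; row 4: 5/1 = 5. Minimum is 5 at row 4 (w4 leaves); pivot element 1.
Pivot on row 4; the z-row RHS becomes 24 − (-2)·5 = 34.
Next entering variable (most negative z-row entry -1): x_2.
Ratio test on column x_2 — row 1: entry -7/2 ≤ 0; row 2: entry -2 ≤ 0; row 3: (1/2)/(5/2) = 1/5; row 4: entry -2 ≤ 0. Minimum is 1/5 at row 3 (x_1 leaves); pivot element 5/2.
After the second pivot the z-row RHS is 34 − (-1)·(1/5) = 171/5.

171/5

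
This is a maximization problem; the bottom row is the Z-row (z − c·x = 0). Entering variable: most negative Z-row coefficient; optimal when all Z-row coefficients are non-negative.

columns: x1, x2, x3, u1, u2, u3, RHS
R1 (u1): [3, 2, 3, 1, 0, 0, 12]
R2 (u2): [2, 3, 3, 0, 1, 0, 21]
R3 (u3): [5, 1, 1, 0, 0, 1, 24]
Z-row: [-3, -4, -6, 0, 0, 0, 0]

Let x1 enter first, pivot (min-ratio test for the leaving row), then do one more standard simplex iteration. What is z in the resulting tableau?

24

Ratio test on column x1 — row 1: 12/3 = 4; row 2: 21/2 = 21/2; row 3: 24/5 = 24/5. Minimum is 4 at row 1 (u1 leaves); pivot element 3.
Pivot on row 1; the Z-row RHS becomes 0 − (-3)·4 = 12.
Next entering variable (most negative Z-row entry -3): x3.
Ratio test on column x3 — row 1: 4/1 = 4; row 2: 13/1 = 13; row 3: entry -4 ≤ 0. Minimum is 4 at row 1 (x1 leaves); pivot element 1.
After the second pivot the Z-row RHS is 12 − (-3)·4 = 24.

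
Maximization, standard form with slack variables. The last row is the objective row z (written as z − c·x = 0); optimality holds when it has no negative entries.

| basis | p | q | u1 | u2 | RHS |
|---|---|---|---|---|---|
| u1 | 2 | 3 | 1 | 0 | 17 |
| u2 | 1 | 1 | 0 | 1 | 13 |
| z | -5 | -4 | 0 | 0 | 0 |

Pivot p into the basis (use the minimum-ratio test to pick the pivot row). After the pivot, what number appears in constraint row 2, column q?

Ratio test on column p — row 1: 17/2 = 17/2; row 2: 13/1 = 13. Minimum is 17/2 at row 1 (u1 leaves); pivot element 2.
Divide row 1 by 2; eliminate column p from the other rows.
Row 2 update in column q: 1 − 1·(3/2) = -1/2.

-1/2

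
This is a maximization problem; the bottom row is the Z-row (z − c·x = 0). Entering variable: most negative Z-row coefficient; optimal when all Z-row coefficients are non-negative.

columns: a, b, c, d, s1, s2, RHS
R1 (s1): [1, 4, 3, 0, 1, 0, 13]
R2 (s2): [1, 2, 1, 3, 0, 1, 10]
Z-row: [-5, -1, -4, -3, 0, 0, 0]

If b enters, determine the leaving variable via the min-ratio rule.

Column b entries and ratios — s1: 13/4 = 13/4; s2: 10/2 = 5.
Smallest ratio is 13/4 in the row of s1, so s1 leaves.

s1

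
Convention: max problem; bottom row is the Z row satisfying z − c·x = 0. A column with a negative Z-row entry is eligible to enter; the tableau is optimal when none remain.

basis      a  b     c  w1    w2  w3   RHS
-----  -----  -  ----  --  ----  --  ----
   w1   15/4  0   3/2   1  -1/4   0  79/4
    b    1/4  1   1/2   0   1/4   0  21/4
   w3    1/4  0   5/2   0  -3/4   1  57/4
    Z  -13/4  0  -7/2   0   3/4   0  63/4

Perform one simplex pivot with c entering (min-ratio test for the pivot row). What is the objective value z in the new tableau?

Ratio test on column c — row 1: (79/4)/(3/2) = 79/6; row 2: (21/4)/(1/2) = 21/2; row 3: (57/4)/(5/2) = 57/10. Minimum is 57/10 at row 3 (w3 leaves); pivot element 5/2.
Pivot on row 3; the Z-row RHS becomes 63/4 − (-7/2)·(57/10) = 357/10.

357/10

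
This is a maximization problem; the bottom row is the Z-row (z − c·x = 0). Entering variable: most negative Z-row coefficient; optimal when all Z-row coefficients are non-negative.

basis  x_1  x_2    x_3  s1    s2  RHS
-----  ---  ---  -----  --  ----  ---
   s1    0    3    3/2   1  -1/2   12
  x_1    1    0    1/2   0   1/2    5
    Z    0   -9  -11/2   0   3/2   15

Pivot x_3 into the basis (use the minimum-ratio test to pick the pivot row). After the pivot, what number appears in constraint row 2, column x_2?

-1

Ratio test on column x_3 — row 1: 12/(3/2) = 8; row 2: 5/(1/2) = 10. Minimum is 8 at row 1 (s1 leaves); pivot element 3/2.
Divide row 1 by 3/2; eliminate column x_3 from the other rows.
Row 2 update in column x_2: 0 − (1/2)·2 = -1.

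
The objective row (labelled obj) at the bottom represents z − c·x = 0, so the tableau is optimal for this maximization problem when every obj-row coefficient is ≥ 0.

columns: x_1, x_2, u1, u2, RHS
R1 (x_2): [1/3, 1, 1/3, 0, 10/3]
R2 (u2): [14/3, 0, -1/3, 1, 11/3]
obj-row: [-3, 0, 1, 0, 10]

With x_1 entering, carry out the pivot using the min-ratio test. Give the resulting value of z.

Ratio test on column x_1 — row 1: (10/3)/(1/3) = 10; row 2: (11/3)/(14/3) = 11/14. Minimum is 11/14 at row 2 (u2 leaves); pivot element 14/3.
Pivot on row 2; the obj-row RHS becomes 10 − (-3)·(11/14) = 173/14.

173/14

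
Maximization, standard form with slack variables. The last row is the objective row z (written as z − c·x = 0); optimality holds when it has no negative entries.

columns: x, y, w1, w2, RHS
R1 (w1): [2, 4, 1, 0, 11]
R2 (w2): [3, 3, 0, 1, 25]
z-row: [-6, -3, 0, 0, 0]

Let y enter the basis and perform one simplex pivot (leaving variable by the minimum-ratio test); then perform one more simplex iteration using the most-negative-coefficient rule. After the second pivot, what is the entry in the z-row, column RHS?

Ratio test on column y — row 1: 11/4 = 11/4; row 2: 25/3 = 25/3. Minimum is 11/4 at row 1 (w1 leaves); pivot element 4.
Divide row 1 by 4; eliminate column y from the other rows.
Second iteration: most negative z-row entry is -9/2 in column x, so x enters.
Ratio test on column x — row 1: (11/4)/(1/2) = 11/2; row 2: (67/4)/(3/2) = 67/6. Minimum is 11/2 at row 1 (y leaves); pivot element 1/2.
Divide row 1 by 1/2; eliminate column x from the other rows.
After both pivots, the entry at the z-row, column RHS is 33.

33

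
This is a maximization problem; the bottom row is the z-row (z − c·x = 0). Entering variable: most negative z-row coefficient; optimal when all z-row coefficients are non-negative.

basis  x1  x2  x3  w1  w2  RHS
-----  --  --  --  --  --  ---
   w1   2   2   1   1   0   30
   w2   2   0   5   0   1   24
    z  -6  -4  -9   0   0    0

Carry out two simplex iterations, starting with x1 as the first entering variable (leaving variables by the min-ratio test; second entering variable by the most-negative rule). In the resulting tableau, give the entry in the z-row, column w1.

Ratio test on column x1 — row 1: 30/2 = 15; row 2: 24/2 = 12. Minimum is 12 at row 2 (w2 leaves); pivot element 2.
Divide row 2 by 2; eliminate column x1 from the other rows.
Second iteration: most negative z-row entry is -4 in column x2, so x2 enters.
Ratio test on column x2 — row 1: 6/2 = 3; row 2: entry 0 ≤ 0. Minimum is 3 at row 1 (w1 leaves); pivot element 2.
Divide row 1 by 2; eliminate column x2 from the other rows.
After both pivots, the entry at the z-row, column w1 is 2.

2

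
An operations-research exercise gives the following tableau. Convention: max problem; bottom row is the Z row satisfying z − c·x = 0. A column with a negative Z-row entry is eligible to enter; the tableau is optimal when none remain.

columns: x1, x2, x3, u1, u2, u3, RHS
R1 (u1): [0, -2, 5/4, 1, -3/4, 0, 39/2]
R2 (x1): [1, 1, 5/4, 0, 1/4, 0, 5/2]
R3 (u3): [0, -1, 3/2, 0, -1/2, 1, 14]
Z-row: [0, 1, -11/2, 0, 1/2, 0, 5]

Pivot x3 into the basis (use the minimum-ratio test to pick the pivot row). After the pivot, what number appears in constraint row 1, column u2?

-1

Ratio test on column x3 — row 1: (39/2)/(5/4) = 78/5; row 2: (5/2)/(5/4) = 2; row 3: 14/(3/2) = 28/3. Minimum is 2 at row 2 (x1 leaves); pivot element 5/4.
Divide row 2 by 5/4; eliminate column x3 from the other rows.
Row 1 update in column u2: -3/4 − (5/4)·(1/5) = -1.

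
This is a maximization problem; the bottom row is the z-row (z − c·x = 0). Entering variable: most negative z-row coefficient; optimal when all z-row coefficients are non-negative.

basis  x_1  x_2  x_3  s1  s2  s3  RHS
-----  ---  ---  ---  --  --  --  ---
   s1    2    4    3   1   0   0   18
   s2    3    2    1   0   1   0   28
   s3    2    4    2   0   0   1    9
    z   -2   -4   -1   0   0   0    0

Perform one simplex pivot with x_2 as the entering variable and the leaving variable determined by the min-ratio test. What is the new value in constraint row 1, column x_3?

Ratio test on column x_2 — row 1: 18/4 = 9/2; row 2: 28/2 = 14; row 3: 9/4 = 9/4. Minimum is 9/4 at row 3 (s3 leaves); pivot element 4.
Divide row 3 by 4; eliminate column x_2 from the other rows.
Row 1 update in column x_3: 3 − 4·(1/2) = 1.

1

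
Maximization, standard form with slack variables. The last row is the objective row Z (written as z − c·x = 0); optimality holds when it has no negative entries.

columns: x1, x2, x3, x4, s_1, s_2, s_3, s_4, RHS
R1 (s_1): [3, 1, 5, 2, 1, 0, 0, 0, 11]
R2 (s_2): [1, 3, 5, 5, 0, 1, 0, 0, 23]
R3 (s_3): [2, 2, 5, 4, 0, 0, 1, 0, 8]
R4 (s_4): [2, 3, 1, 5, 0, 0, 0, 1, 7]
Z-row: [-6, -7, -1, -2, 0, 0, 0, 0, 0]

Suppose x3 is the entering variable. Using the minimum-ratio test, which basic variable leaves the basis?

Column x3 entries and ratios — s_1: 11/5 = 11/5; s_2: 23/5 = 23/5; s_3: 8/5 = 8/5; s_4: 7/1 = 7.
Smallest ratio is 8/5 in the row of s_3, so s_3 leaves.

s_3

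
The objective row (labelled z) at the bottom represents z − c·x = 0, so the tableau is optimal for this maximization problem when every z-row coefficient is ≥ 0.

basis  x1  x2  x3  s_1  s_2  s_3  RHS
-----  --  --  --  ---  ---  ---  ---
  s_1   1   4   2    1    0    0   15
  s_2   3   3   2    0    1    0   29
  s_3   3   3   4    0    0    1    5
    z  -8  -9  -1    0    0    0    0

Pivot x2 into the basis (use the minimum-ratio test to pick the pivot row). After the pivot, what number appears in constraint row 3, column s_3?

Ratio test on column x2 — row 1: 15/4 = 15/4; row 2: 29/3 = 29/3; row 3: 5/3 = 5/3. Minimum is 5/3 at row 3 (s_3 leaves); pivot element 3.
Divide row 3 by 3; eliminate column x2 from the other rows.
In the new row 3, the s_3 entry is the old entry divided by the pivot: 1/3 = 1/3.

1/3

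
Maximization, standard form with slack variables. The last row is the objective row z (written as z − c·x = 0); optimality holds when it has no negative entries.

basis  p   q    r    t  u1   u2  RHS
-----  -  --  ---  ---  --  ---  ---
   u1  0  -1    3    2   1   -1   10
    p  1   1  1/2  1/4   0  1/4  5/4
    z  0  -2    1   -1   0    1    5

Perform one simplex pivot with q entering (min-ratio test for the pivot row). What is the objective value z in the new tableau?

Ratio test on column q — row 1: entry -1 ≤ 0; row 2: (5/4)/1 = 5/4. Minimum is 5/4 at row 2 (p leaves); pivot element 1.
Pivot on row 2; the z-row RHS becomes 5 − (-2)·(5/4) = 15/2.

15/2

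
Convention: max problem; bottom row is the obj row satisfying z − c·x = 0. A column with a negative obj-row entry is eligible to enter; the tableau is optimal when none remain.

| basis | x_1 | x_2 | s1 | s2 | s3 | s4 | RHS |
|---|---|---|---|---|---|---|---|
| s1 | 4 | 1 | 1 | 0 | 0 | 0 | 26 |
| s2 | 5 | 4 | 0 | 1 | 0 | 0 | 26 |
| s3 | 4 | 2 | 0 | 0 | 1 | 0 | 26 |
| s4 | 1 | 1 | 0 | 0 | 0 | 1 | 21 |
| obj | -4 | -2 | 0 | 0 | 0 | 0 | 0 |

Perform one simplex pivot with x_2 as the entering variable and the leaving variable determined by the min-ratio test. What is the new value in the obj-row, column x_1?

Ratio test on column x_2 — row 1: 26/1 = 26; row 2: 26/4 = 13/2; row 3: 26/2 = 13; row 4: 21/1 = 21. Minimum is 13/2 at row 2 (s2 leaves); pivot element 4.
Divide row 2 by 4; eliminate column x_2 from the other rows.
obj-row update in column x_1: -4 − (-2)·(5/4) = -3/2.

-3/2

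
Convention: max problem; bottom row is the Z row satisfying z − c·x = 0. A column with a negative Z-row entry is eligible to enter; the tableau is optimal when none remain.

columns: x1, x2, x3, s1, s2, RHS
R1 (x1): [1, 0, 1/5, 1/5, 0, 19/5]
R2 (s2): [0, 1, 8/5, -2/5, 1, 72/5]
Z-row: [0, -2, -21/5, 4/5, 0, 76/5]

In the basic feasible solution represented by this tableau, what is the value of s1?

s1 is not in the basis, so in the current basic feasible solution s1 = 0.

0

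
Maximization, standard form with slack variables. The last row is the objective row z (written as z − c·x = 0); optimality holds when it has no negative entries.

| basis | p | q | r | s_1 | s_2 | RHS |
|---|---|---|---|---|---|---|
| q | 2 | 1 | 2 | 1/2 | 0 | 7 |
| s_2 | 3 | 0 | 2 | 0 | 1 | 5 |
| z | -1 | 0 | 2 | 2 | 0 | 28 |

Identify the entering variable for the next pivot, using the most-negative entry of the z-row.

p

Negative z-row entries: p: -1.
The most negative is -1 in column p, so p enters.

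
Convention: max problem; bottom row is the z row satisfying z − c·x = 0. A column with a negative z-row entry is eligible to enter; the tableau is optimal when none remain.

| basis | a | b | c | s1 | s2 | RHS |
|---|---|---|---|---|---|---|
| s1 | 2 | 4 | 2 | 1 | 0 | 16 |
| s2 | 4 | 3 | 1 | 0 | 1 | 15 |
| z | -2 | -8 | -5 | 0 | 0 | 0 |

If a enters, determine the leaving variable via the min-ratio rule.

s2

Column a entries and ratios — s1: 16/2 = 8; s2: 15/4 = 15/4.
Smallest ratio is 15/4 in the row of s2, so s2 leaves.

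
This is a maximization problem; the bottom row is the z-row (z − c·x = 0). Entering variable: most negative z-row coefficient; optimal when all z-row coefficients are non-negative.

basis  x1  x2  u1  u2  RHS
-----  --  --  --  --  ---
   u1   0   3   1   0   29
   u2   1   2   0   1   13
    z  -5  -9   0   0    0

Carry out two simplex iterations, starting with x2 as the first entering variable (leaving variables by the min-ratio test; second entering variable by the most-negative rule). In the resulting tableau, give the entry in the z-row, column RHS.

Ratio test on column x2 — row 1: 29/3 = 29/3; row 2: 13/2 = 13/2. Minimum is 13/2 at row 2 (u2 leaves); pivot element 2.
Divide row 2 by 2; eliminate column x2 from the other rows.
Second iteration: most negative z-row entry is -1/2 in column x1, so x1 enters.
Ratio test on column x1 — row 1: entry -3/2 ≤ 0; row 2: (13/2)/(1/2) = 13. Minimum is 13 at row 2 (x2 leaves); pivot element 1/2.
Divide row 2 by 1/2; eliminate column x1 from the other rows.
After both pivots, the entry at the z-row, column RHS is 65.

65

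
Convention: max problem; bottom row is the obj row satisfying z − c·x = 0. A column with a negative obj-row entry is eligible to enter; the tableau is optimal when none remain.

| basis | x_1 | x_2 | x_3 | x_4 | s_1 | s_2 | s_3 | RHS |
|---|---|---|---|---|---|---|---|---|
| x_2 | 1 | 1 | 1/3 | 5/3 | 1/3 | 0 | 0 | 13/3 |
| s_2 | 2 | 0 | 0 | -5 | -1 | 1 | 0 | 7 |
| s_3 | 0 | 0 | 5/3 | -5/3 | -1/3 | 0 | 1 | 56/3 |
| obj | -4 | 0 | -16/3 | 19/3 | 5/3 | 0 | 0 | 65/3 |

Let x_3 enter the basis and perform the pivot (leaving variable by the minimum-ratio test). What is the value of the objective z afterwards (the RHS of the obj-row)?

Ratio test on column x_3 — row 1: (13/3)/(1/3) = 13; row 2: entry 0 ≤ 0; row 3: (56/3)/(5/3) = 56/5. Minimum is 56/5 at row 3 (s_3 leaves); pivot element 5/3.
Pivot on row 3; the obj-row RHS becomes 65/3 − (-16/3)·(56/5) = 407/5.

407/5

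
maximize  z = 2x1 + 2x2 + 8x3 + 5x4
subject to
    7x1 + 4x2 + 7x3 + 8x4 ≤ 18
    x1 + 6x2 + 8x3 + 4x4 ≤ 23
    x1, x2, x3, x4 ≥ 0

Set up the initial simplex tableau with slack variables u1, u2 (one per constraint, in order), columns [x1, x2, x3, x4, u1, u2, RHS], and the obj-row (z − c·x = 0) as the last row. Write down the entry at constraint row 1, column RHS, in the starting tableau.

The RHS of constraint 1 is b_1 = 18.

18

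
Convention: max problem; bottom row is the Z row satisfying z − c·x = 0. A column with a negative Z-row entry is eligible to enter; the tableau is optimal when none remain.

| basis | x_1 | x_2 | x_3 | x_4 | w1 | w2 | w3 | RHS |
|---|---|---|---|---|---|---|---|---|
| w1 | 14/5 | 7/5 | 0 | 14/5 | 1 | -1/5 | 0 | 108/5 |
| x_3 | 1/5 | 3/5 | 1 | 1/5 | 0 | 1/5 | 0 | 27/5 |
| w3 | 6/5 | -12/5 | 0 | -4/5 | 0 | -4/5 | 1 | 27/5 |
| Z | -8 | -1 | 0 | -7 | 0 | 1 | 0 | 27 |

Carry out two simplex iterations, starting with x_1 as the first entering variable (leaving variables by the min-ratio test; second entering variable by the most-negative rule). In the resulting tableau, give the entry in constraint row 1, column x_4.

Ratio test on column x_1 — row 1: (108/5)/(14/5) = 54/7; row 2: (27/5)/(1/5) = 27; row 3: (27/5)/(6/5) = 9/2. Minimum is 9/2 at row 3 (w3 leaves); pivot element 6/5.
Divide row 3 by 6/5; eliminate column x_1 from the other rows.
Second iteration: most negative Z-row entry is -17 in column x_2, so x_2 enters.
Ratio test on column x_2 — row 1: 9/7 = 9/7; row 2: (9/2)/1 = 9/2; row 3: entry -2 ≤ 0. Minimum is 9/7 at row 1 (w1 leaves); pivot element 7.
Divide row 1 by 7; eliminate column x_2 from the other rows.
After both pivots, the entry at constraint row 1, column x_4 is 2/3.

2/3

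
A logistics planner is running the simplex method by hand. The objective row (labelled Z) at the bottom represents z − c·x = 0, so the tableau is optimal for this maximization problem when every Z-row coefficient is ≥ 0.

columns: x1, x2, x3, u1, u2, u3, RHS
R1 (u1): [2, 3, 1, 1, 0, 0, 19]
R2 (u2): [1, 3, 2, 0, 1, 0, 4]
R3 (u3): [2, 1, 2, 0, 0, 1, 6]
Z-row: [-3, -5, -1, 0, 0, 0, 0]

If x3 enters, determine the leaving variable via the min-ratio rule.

u2

Column x3 entries and ratios — u1: 19/1 = 19; u2: 4/2 = 2; u3: 6/2 = 3.
Smallest ratio is 2 in the row of u2, so u2 leaves.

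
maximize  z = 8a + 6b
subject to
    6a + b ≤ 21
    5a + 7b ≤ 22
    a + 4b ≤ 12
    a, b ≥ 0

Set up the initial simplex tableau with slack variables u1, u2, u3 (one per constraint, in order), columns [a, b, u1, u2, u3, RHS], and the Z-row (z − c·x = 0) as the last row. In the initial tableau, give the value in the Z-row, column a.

-8

The Z-row carries the negated objective coefficients: the a entry is -8.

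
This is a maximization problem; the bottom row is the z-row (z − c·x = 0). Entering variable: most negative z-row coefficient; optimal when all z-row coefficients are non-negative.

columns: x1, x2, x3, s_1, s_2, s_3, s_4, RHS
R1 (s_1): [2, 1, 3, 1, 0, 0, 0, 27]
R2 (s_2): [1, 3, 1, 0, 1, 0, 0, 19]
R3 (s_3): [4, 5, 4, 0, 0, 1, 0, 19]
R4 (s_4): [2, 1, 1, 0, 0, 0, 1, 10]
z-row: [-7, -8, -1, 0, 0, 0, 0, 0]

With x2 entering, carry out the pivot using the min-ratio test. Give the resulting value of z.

Ratio test on column x2 — row 1: 27/1 = 27; row 2: 19/3 = 19/3; row 3: 19/5 = 19/5; row 4: 10/1 = 10. Minimum is 19/5 at row 3 (s_3 leaves); pivot element 5.
Pivot on row 3; the z-row RHS becomes 0 − (-8)·(19/5) = 152/5.

152/5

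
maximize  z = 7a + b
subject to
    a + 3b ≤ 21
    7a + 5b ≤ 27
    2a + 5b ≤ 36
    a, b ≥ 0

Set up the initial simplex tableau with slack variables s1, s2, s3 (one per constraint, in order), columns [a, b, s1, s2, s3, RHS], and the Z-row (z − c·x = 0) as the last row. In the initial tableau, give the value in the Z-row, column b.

-1

The Z-row carries the negated objective coefficients: the b entry is -1.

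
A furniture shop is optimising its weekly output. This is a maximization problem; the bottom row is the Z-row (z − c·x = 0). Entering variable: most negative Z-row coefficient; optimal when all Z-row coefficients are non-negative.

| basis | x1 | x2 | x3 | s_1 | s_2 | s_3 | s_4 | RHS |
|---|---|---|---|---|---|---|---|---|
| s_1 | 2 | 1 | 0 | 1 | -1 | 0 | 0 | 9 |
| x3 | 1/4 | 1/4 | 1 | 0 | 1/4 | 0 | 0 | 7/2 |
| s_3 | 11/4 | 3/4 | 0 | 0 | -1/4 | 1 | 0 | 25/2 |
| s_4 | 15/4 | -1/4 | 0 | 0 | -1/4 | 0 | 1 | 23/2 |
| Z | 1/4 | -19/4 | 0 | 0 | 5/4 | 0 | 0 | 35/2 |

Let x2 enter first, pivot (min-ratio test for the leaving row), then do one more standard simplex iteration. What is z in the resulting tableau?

69

Ratio test on column x2 — row 1: 9/1 = 9; row 2: (7/2)/(1/4) = 14; row 3: (25/2)/(3/4) = 50/3; row 4: entry -1/4 ≤ 0. Minimum is 9 at row 1 (s_1 leaves); pivot element 1.
Pivot on row 1; the Z-row RHS becomes 35/2 − (-19/4)·9 = 241/4.
Next entering variable (most negative Z-row entry -7/2): s_2.
Ratio test on column s_2 — row 1: entry -1 ≤ 0; row 2: (5/4)/(1/2) = 5/2; row 3: (23/4)/(1/2) = 23/2; row 4: entry -1/2 ≤ 0. Minimum is 5/2 at row 2 (x3 leaves); pivot element 1/2.
After the second pivot the Z-row RHS is 241/4 − (-7/2)·(5/2) = 69.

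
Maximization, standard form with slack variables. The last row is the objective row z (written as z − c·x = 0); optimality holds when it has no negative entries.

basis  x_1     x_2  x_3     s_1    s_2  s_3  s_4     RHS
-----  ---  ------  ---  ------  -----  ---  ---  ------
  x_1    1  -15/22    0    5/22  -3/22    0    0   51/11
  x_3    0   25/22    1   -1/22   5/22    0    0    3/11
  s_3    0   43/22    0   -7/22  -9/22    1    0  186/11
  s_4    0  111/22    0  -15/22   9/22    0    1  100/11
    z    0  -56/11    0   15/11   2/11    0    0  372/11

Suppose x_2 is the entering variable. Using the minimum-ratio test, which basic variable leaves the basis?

x_3

Column x_2 entries and ratios — x_1: -15/22 ≤ 0, skip; x_3: (3/11)/(25/22) = 6/25; s_3: (186/11)/(43/22) = 372/43; s_4: (100/11)/(111/22) = 200/111.
Smallest ratio is 6/25 in the row of x_3, so x_3 leaves.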